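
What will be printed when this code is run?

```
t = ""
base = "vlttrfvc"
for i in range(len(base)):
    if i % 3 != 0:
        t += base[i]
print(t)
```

i=0: skip
i=1: add 'l' → 'l'
i=2: add 't' → 'lt'
i=3: skip
i=4: add 'r' → 'ltr'
i=5: add 'f' → 'ltrf'
i=6: skip
i=7: add 'c' → 'ltrfc'

ltrfc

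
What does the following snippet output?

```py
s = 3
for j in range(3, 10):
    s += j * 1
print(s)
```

45

j=3: s = 3+3*1 = 6
j=4: s = 6+4*1 = 10
j=5: s = 10+5*1 = 15
j=6: s = 15+6*1 = 21
j=7: s = 21+7*1 = 28
j=8: s = 28+8*1 = 36
j=9: s = 36+9*1 = 45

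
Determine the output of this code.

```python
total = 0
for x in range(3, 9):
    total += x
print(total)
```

33

x=3: total = 0+3 = 3
x=4: total = 3+4 = 7
x=5: total = 7+5 = 12
x=6: total = 12+6 = 18
x=7: total = 18+7 = 25
x=8: total = 25+8 = 33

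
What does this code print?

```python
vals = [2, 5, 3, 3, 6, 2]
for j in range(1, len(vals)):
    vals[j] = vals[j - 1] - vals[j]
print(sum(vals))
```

-48

j=1: vals[1] = 2-5 = -3 → [2, -3, 3, 3, 6, 2]
j=2: vals[2] = (-3)-3 = -6 → [2, -3, -6, 3, 6, 2]
j=3: vals[3] = (-6)-3 = -9 → [2, -3, -6, -9, 6, 2]
j=4: vals[4] = (-9)-6 = -15 → [2, -3, -6, -9, -15, 2]
j=5: vals[5] = (-15)-2 = -17 → [2, -3, -6, -9, -15, -17]
sum = -48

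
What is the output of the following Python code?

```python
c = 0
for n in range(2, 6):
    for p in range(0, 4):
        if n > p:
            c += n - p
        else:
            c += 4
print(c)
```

45

n=2,p=0: 2>0, c = 0+2 = 2
n=2,p=1: 2>1, c = 2+1 = 3
n=2,p=2: not 2>2, c = 3+4 = 7
n=2,p=3: not 2>3, c = 7+4 = 11
n=3,p=0: 3>0, c = 11+3 = 14
n=3,p=1: 3>1, c = 14+2 = 16
n=3,p=2: 3>2, c = 16+1 = 17
n=3,p=3: not 3>3, c = 17+4 = 21
n=4,p=0: 4>0, c = 21+4 = 25
n=4,p=1: 4>1, c = 25+3 = 28
n=4,p=2: 4>2, c = 28+2 = 30
n=4,p=3: 4>3, c = 30+1 = 31
n=5,p=0: 5>0, c = 31+5 = 36
n=5,p=1: 5>1, c = 36+4 = 40
n=5,p=2: 5>2, c = 40+3 = 43
n=5,p=3: 5>3, c = 43+2 = 45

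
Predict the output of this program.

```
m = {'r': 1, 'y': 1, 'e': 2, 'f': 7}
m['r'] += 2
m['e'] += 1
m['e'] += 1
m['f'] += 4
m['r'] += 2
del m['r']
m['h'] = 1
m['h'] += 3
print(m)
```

m['r'] = 1+2 = 3 → {'r': 3, 'y': 1, 'e': 2, 'f': 7}
m['e'] = 2+1 = 3 → {'r': 3, 'y': 1, 'e': 3, 'f': 7}
m['e'] = 3+1 = 4 → {'r': 3, 'y': 1, 'e': 4, 'f': 7}
m['f'] = 7+4 = 11 → {'r': 3, 'y': 1, 'e': 4, 'f': 11}
m['r'] = 3+2 = 5 → {'r': 5, 'y': 1, 'e': 4, 'f': 11}
del 'r' → {'y': 1, 'e': 4, 'f': 11}
m['h'] = 1 → {'y': 1, 'e': 4, 'f': 11, 'h': 1}
m['h'] = 1+3 = 4 → {'y': 1, 'e': 4, 'f': 11, 'h': 4}

{'y': 1, 'e': 4, 'f': 11, 'h': 4}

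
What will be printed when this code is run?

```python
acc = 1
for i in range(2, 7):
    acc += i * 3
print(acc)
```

61

i=2: acc = 1+2*3 = 7
i=3: acc = 7+3*3 = 16
i=4: acc = 16+4*3 = 28
i=5: acc = 28+5*3 = 43
i=6: acc = 43+6*3 = 61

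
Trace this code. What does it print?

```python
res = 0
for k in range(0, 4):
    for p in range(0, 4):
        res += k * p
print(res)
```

k=0,p=0: res = 0+0 = 0
k=0,p=1: res = 0+0 = 0
k=0,p=2: res = 0+0 = 0
k=0,p=3: res = 0+0 = 0
k=1,p=0: res = 0+0 = 0
k=1,p=1: res = 0+1 = 1
k=1,p=2: res = 1+2 = 3
k=1,p=3: res = 3+3 = 6
k=2,p=0: res = 6+0 = 6
k=2,p=1: res = 6+2 = 8
k=2,p=2: res = 8+4 = 12
k=2,p=3: res = 12+6 = 18
k=3,p=0: res = 18+0 = 18
k=3,p=1: res = 18+3 = 21
k=3,p=2: res = 21+6 = 27
k=3,p=3: res = 27+9 = 36

36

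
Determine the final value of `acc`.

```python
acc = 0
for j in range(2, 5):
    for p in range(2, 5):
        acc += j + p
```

j=2,p=2: acc = 0+4 = 4
j=2,p=3: acc = 4+5 = 9
j=2,p=4: acc = 9+6 = 15
j=3,p=2: acc = 15+5 = 20
j=3,p=3: acc = 20+6 = 26
j=3,p=4: acc = 26+7 = 33
j=4,p=2: acc = 33+6 = 39
j=4,p=3: acc = 39+7 = 46
j=4,p=4: acc = 46+8 = 54

54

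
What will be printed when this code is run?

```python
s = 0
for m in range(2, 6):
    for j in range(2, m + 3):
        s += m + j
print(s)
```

138

m=2,j=2: s = 0+4 = 4
m=2,j=3: s = 4+5 = 9
m=2,j=4: s = 9+6 = 15
m=3,j=2: s = 15+5 = 20
m=3,j=3: s = 20+6 = 26
m=3,j=4: s = 26+7 = 33
m=3,j=5: s = 33+8 = 41
m=4,j=2: s = 41+6 = 47
m=4,j=3: s = 47+7 = 54
m=4,j=4: s = 54+8 = 62
m=4,j=5: s = 62+9 = 71
m=4,j=6: s = 71+10 = 81
m=5,j=2: s = 81+7 = 88
m=5,j=3: s = 88+8 = 96
m=5,j=4: s = 96+9 = 105
m=5,j=5: s = 105+10 = 115
m=5,j=6: s = 115+11 = 126
m=5,j=7: s = 126+12 = 138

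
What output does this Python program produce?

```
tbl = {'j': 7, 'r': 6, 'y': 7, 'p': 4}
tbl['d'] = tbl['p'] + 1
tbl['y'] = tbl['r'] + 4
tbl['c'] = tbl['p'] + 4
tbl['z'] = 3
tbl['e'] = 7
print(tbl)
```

{'j': 7, 'r': 6, 'y': 10, 'p': 4, 'd': 5, 'c': 8, 'z': 3, 'e': 7}

tbl['d'] = tbl['p']+1 = 5 → {'j': 7, 'r': 6, 'y': 7, 'p': 4, 'd': 5}
tbl['y'] = tbl['r']+4 = 10 → {'j': 7, 'r': 6, 'y': 10, 'p': 4, 'd': 5}
tbl['c'] = tbl['p']+4 = 8 → {'j': 7, 'r': 6, 'y': 10, 'p': 4, 'd': 5, 'c': 8}
tbl['z'] = 3 → {'j': 7, 'r': 6, 'y': 10, 'p': 4, 'd': 5, 'c': 8, 'z': 3}
tbl['e'] = 7 → {'j': 7, 'r': 6, 'y': 10, 'p': 4, 'd': 5, 'c': 8, 'z': 3, 'e': 7}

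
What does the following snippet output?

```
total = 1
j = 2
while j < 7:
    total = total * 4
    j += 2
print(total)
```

64

j=2: total = 1*4 = 4
j=4: total = 4*4 = 16
j=6: total = 16*4 = 64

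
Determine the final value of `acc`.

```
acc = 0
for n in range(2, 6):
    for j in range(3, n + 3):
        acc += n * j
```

n=2,j=3: acc = 0+6 = 6
n=2,j=4: acc = 6+8 = 14
n=3,j=3: acc = 14+9 = 23
n=3,j=4: acc = 23+12 = 35
n=3,j=5: acc = 35+15 = 50
n=4,j=3: acc = 50+12 = 62
n=4,j=4: acc = 62+16 = 78
n=4,j=5: acc = 78+20 = 98
n=4,j=6: acc = 98+24 = 122
n=5,j=3: acc = 122+15 = 137
n=5,j=4: acc = 137+20 = 157
n=5,j=5: acc = 157+25 = 182
n=5,j=6: acc = 182+30 = 212
n=5,j=7: acc = 212+35 = 247

247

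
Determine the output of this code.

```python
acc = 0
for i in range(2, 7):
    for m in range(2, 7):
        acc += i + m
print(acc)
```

i=2,m=2: acc = 0+4 = 4
i=2,m=3: acc = 4+5 = 9
i=2,m=4: acc = 9+6 = 15
i=2,m=5: acc = 15+7 = 22
i=2,m=6: acc = 22+8 = 30
i=3,m=2: acc = 30+5 = 35
i=3,m=3: acc = 35+6 = 41
i=3,m=4: acc = 41+7 = 48
i=3,m=5: acc = 48+8 = 56
i=3,m=6: acc = 56+9 = 65
i=4,m=2: acc = 65+6 = 71
i=4,m=3: acc = 71+7 = 78
i=4,m=4: acc = 78+8 = 86
i=4,m=5: acc = 86+9 = 95
i=4,m=6: acc = 95+10 = 105
i=5,m=2: acc = 105+7 = 112
i=5,m=3: acc = 112+8 = 120
i=5,m=4: acc = 120+9 = 129
i=5,m=5: acc = 129+10 = 139
i=5,m=6: acc = 139+11 = 150
i=6,m=2: acc = 150+8 = 158
i=6,m=3: acc = 158+9 = 167
i=6,m=4: acc = 167+10 = 177
i=6,m=5: acc = 177+11 = 188
i=6,m=6: acc = 188+12 = 200

200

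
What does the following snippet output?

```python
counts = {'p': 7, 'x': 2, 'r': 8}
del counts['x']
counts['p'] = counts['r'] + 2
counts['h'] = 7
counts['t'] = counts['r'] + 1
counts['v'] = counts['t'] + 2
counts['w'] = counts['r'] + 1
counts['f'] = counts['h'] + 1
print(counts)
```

{'p': 10, 'r': 8, 'h': 7, 't': 9, 'v': 11, 'w': 9, 'f': 8}

del 'x' → {'p': 7, 'r': 8}
counts['p'] = counts['r']+2 = 10 → {'p': 10, 'r': 8}
counts['h'] = 7 → {'p': 10, 'r': 8, 'h': 7}
counts['t'] = counts['r']+1 = 9 → {'p': 10, 'r': 8, 'h': 7, 't': 9}
counts['v'] = counts['t']+2 = 11 → {'p': 10, 'r': 8, 'h': 7, 't': 9, 'v': 11}
counts['w'] = counts['r']+1 = 9 → {'p': 10, 'r': 8, 'h': 7, 't': 9, 'v': 11, 'w': 9}
counts['f'] = counts['h']+1 = 8 → {'p': 10, 'r': 8, 'h': 7, 't': 9, 'v': 11, 'w': 9, 'f': 8}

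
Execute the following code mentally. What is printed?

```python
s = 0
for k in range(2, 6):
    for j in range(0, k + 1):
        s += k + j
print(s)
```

102

k=2,j=0: s = 0+2 = 2
k=2,j=1: s = 2+3 = 5
k=2,j=2: s = 5+4 = 9
k=3,j=0: s = 9+3 = 12
k=3,j=1: s = 12+4 = 16
k=3,j=2: s = 16+5 = 21
k=3,j=3: s = 21+6 = 27
k=4,j=0: s = 27+4 = 31
k=4,j=1: s = 31+5 = 36
k=4,j=2: s = 36+6 = 42
k=4,j=3: s = 42+7 = 49
k=4,j=4: s = 49+8 = 57
k=5,j=0: s = 57+5 = 62
k=5,j=1: s = 62+6 = 68
k=5,j=2: s = 68+7 = 75
k=5,j=3: s = 75+8 = 83
k=5,j=4: s = 83+9 = 92
k=5,j=5: s = 92+10 = 102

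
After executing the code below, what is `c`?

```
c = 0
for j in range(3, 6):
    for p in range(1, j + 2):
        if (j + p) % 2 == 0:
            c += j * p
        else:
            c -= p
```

54

j=3,p=1: even sum, c = 0+3 = 3
j=3,p=2: odd sum, c = 3-2 = 1
j=3,p=3: even sum, c = 1+9 = 10
j=3,p=4: odd sum, c = 10-4 = 6
j=4,p=1: odd sum, c = 6-1 = 5
j=4,p=2: even sum, c = 5+8 = 13
j=4,p=3: odd sum, c = 13-3 = 10
j=4,p=4: even sum, c = 10+16 = 26
j=4,p=5: odd sum, c = 26-5 = 21
j=5,p=1: even sum, c = 21+5 = 26
j=5,p=2: odd sum, c = 26-2 = 24
j=5,p=3: even sum, c = 24+15 = 39
j=5,p=4: odd sum, c = 39-4 = 35
j=5,p=5: even sum, c = 35+25 = 60
j=5,p=6: odd sum, c = 60-6 = 54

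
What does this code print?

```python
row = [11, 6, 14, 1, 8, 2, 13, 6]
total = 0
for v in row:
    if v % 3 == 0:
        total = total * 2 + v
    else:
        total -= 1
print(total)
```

4

v=11: not %3==0, total = 0-1 = -1
v=6: %3==0, total = (-1)*2+6 = 4
v=14: not %3==0, total = 4-1 = 3
v=1: not %3==0, total = 3-1 = 2
v=8: not %3==0, total = 2-1 = 1
v=2: not %3==0, total = 1-1 = 0
v=13: not %3==0, total = 0-1 = -1
v=6: %3==0, total = (-1)*2+6 = 4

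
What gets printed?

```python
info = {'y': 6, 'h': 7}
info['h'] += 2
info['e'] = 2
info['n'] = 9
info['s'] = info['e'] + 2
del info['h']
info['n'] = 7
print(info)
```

info['h'] = 7+2 = 9 → {'y': 6, 'h': 9}
info['e'] = 2 → {'y': 6, 'h': 9, 'e': 2}
info['n'] = 9 → {'y': 6, 'h': 9, 'e': 2, 'n': 9}
info['s'] = info['e']+2 = 4 → {'y': 6, 'h': 9, 'e': 2, 'n': 9, 's': 4}
del 'h' → {'y': 6, 'e': 2, 'n': 9, 's': 4}
info['n'] = 7 → {'y': 6, 'e': 2, 'n': 7, 's': 4}

{'y': 6, 'e': 2, 'n': 7, 's': 4}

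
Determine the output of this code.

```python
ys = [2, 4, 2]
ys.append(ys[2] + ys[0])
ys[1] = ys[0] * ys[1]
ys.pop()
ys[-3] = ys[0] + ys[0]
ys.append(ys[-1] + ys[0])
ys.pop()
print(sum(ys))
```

append ys[2]+ys[0] = 2+2 = 4 → [2, 4, 2, 4]
ys[1] = ys[0]*ys[1] = 2*4 = 8 → [2, 8, 2, 4]
pop() removes 4 → [2, 8, 2]
ys[-3] = ys[0]+ys[0] = 2+2 = 4 → [4, 8, 2]
append ys[-1]+ys[0] = 2+4 = 6 → [4, 8, 2, 6]
pop() removes 6 → [4, 8, 2]
sum = 14

14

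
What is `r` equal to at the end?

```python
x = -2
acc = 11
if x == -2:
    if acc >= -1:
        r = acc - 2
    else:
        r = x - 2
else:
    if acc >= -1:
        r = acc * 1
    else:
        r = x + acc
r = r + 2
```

x=-2, acc=11
x == -2 is True; acc >= -1 is True
→ r = acc - 2 = 9
r = 9+2 = 11

11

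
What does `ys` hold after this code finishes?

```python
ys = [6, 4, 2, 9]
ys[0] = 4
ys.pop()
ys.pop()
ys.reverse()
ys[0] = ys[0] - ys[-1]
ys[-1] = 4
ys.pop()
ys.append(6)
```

ys[0] = 4 → [4, 4, 2, 9]
pop() removes 9 → [4, 4, 2]
pop() removes 2 → [4, 4]
reverse → [4, 4]
ys[0] = ys[0]-ys[-1] = 4-4 = 0 → [0, 4]
ys[-1] = 4 → [0, 4]
pop() removes 4 → [0]
append 6 → [0, 6]

[0, 6]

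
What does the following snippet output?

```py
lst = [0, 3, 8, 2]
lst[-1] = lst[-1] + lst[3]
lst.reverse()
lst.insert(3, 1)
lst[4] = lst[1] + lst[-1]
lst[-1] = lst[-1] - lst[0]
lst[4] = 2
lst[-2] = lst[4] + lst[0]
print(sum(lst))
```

lst[-1] = lst[-1]+lst[3] = 2+2 = 4 → [0, 3, 8, 4]
reverse → [4, 8, 3, 0]
insert 1 at 3 → [4, 8, 3, 1, 0]
lst[4] = lst[1]+lst[-1] = 8+0 = 8 → [4, 8, 3, 1, 8]
lst[-1] = lst[-1]-lst[0] = 8-4 = 4 → [4, 8, 3, 1, 4]
lst[4] = 2 → [4, 8, 3, 1, 2]
lst[-2] = lst[4]+lst[0] = 2+4 = 6 → [4, 8, 3, 6, 2]
sum = 23

23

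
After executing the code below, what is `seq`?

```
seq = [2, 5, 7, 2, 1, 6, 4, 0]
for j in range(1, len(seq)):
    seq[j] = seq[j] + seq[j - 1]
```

j=1: seq[1] = 5+2 = 7 → [2, 7, 7, 2, 1, 6, 4, 0]
j=2: seq[2] = 7+7 = 14 → [2, 7, 14, 2, 1, 6, 4, 0]
j=3: seq[3] = 2+14 = 16 → [2, 7, 14, 16, 1, 6, 4, 0]
j=4: seq[4] = 1+16 = 17 → [2, 7, 14, 16, 17, 6, 4, 0]
j=5: seq[5] = 6+17 = 23 → [2, 7, 14, 16, 17, 23, 4, 0]
j=6: seq[6] = 4+23 = 27 → [2, 7, 14, 16, 17, 23, 27, 0]
j=7: seq[7] = 0+27 = 27 → [2, 7, 14, 16, 17, 23, 27, 27]

[2, 7, 14, 16, 17, 23, 27, 27]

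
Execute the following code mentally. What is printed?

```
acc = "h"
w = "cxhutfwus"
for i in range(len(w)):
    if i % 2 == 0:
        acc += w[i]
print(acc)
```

hchtws

i=0: add 'c' → 'hc'
i=1: skip
i=2: add 'h' → 'hch'
i=3: skip
i=4: add 't' → 'hcht'
i=5: skip
i=6: add 'w' → 'hchtw'
i=7: skip
i=8: add 's' → 'hchtws'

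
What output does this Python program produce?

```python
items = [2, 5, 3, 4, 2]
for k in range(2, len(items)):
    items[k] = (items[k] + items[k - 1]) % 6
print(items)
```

[2, 5, 2, 0, 2]

k=2: items[2] = (3+5)%6 = 2 → [2, 5, 2, 4, 2]
k=3: items[3] = (4+2)%6 = 0 → [2, 5, 2, 0, 2]
k=4: items[4] = (2+0)%6 = 2 → [2, 5, 2, 0, 2]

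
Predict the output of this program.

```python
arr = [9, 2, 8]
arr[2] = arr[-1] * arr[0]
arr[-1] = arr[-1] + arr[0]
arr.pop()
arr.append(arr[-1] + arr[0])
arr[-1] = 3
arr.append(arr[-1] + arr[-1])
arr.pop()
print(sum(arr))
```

arr[2] = arr[-1]*arr[0] = 8*9 = 72 → [9, 2, 72]
arr[-1] = arr[-1]+arr[0] = 72+9 = 81 → [9, 2, 81]
pop() removes 81 → [9, 2]
append arr[-1]+arr[0] = 2+9 = 11 → [9, 2, 11]
arr[-1] = 3 → [9, 2, 3]
append arr[-1]+arr[-1] = 3+3 = 6 → [9, 2, 3, 6]
pop() removes 6 → [9, 2, 3]
sum = 14

14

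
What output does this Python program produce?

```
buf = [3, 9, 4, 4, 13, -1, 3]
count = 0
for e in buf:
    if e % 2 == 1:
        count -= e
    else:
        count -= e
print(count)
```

e=3: odd, count = 0-3 = -3
e=9: odd, count = (-3)-9 = -12
e=4: not odd, count = (-12)-4 = -16
e=4: not odd, count = (-16)-4 = -20
e=13: odd, count = (-20)-13 = -33
e=-1: odd, count = (-33)-(-1) = -32
e=3: odd, count = (-32)-3 = -35

-35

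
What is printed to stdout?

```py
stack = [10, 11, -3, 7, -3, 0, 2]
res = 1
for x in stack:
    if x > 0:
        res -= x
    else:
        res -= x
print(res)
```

x=10: >0, res = 1-10 = -9
x=11: >0, res = (-9)-11 = -20
x=-3: not >0, res = (-20)-(-3) = -17
x=7: >0, res = (-17)-7 = -24
x=-3: not >0, res = (-24)-(-3) = -21
x=0: not >0, res = (-21)-0 = -21
x=2: >0, res = (-21)-2 = -23

-23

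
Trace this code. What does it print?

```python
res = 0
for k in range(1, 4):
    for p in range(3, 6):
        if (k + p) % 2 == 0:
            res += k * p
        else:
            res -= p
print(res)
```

24

k=1,p=3: even sum, res = 0+3 = 3
k=1,p=4: odd sum, res = 3-4 = -1
k=1,p=5: even sum, res = (-1)+5 = 4
k=2,p=3: odd sum, res = 4-3 = 1
k=2,p=4: even sum, res = 1+8 = 9
k=2,p=5: odd sum, res = 9-5 = 4
k=3,p=3: even sum, res = 4+9 = 13
k=3,p=4: odd sum, res = 13-4 = 9
k=3,p=5: even sum, res = 9+15 = 24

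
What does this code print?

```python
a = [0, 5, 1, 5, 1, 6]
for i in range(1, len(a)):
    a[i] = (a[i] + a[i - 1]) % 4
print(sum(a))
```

8

i=1: a[1] = (5+0)%4 = 1 → [0, 1, 1, 5, 1, 6]
i=2: a[2] = (1+1)%4 = 2 → [0, 1, 2, 5, 1, 6]
i=3: a[3] = (5+2)%4 = 3 → [0, 1, 2, 3, 1, 6]
i=4: a[4] = (1+3)%4 = 0 → [0, 1, 2, 3, 0, 6]
i=5: a[5] = (6+0)%4 = 2 → [0, 1, 2, 3, 0, 2]
sum = 8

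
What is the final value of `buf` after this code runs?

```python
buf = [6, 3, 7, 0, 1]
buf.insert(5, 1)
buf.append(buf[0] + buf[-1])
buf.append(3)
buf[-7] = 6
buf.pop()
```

insert 1 at 5 → [6, 3, 7, 0, 1, 1]
append buf[0]+buf[-1] = 6+1 = 7 → [6, 3, 7, 0, 1, 1, 7]
append 3 → [6, 3, 7, 0, 1, 1, 7, 3]
buf[-7] = 6 → [6, 6, 7, 0, 1, 1, 7, 3]
pop() removes 3 → [6, 6, 7, 0, 1, 1, 7]

[6, 6, 7, 0, 1, 1, 7]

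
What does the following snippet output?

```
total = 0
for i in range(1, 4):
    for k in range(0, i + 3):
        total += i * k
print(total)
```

71

i=1,k=0: total = 0+0 = 0
i=1,k=1: total = 0+1 = 1
i=1,k=2: total = 1+2 = 3
i=1,k=3: total = 3+3 = 6
i=2,k=0: total = 6+0 = 6
i=2,k=1: total = 6+2 = 8
i=2,k=2: total = 8+4 = 12
i=2,k=3: total = 12+6 = 18
i=2,k=4: total = 18+8 = 26
i=3,k=0: total = 26+0 = 26
i=3,k=1: total = 26+3 = 29
i=3,k=2: total = 29+6 = 35
i=3,k=3: total = 35+9 = 44
i=3,k=4: total = 44+12 = 56
i=3,k=5: total = 56+15 = 71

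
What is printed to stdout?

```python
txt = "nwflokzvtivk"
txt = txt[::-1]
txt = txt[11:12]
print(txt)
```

n

reverse → 'kvitvzkolfwn'
slice [11:12] → 'n'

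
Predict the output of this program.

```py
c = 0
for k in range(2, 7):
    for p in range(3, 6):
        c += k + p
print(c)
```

k=2,p=3: c = 0+5 = 5
k=2,p=4: c = 5+6 = 11
k=2,p=5: c = 11+7 = 18
k=3,p=3: c = 18+6 = 24
k=3,p=4: c = 24+7 = 31
k=3,p=5: c = 31+8 = 39
k=4,p=3: c = 39+7 = 46
k=4,p=4: c = 46+8 = 54
k=4,p=5: c = 54+9 = 63
k=5,p=3: c = 63+8 = 71
k=5,p=4: c = 71+9 = 80
k=5,p=5: c = 80+10 = 90
k=6,p=3: c = 90+9 = 99
k=6,p=4: c = 99+10 = 109
k=6,p=5: c = 109+11 = 120

120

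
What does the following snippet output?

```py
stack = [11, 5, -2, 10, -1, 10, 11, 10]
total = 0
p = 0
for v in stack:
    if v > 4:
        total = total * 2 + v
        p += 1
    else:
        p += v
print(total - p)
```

581

v=11: >4, total = 0*2+11 = 11; p=1
v=5: >4, total = 11*2+5 = 27; p=2
v=-2: not >4; p=0
v=10: >4, total = 27*2+10 = 64; p=1
v=-1: not >4; p=0
v=10: >4, total = 64*2+10 = 138; p=1
v=11: >4, total = 138*2+11 = 287; p=2
v=10: >4, total = 287*2+10 = 584; p=3
total-p = 584-3 = 581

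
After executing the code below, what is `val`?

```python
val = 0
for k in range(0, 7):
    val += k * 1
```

21

k=0: val = 0+0*1 = 0
k=1: val = 0+1*1 = 1
k=2: val = 1+2*1 = 3
k=3: val = 3+3*1 = 6
k=4: val = 6+4*1 = 10
k=5: val = 10+5*1 = 15
k=6: val = 15+6*1 = 21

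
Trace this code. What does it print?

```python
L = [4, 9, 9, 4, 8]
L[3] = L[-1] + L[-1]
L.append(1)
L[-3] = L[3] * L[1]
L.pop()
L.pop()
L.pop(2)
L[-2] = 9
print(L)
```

[4, 9, 144]

L[3] = L[-1]+L[-1] = 8+8 = 16 → [4, 9, 9, 16, 8]
append 1 → [4, 9, 9, 16, 8, 1]
L[-3] = L[3]*L[1] = 16*9 = 144 → [4, 9, 9, 144, 8, 1]
pop() removes 1 → [4, 9, 9, 144, 8]
pop() removes 8 → [4, 9, 9, 144]
pop(2) removes 9 → [4, 9, 144]
L[-2] = 9 → [4, 9, 144]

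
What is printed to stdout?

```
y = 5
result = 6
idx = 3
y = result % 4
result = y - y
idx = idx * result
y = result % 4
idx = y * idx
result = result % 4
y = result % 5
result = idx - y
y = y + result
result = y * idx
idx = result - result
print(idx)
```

y = 6%4 = 2
result = 2-2 = 0
idx = 3*0 = 0
y = 0%4 = 0
idx = 0*0 = 0
result = 0%4 = 0
y = 0%5 = 0
result = 0-0 = 0
y = 0+0 = 0
result = 0*0 = 0
idx = 0-0 = 0

0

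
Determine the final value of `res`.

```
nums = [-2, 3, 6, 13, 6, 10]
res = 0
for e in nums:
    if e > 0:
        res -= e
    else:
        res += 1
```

e=-2: not >0, res = 0+1 = 1
e=3: >0, res = 1-3 = -2
e=6: >0, res = (-2)-6 = -8
e=13: >0, res = (-8)-13 = -21
e=6: >0, res = (-21)-6 = -27
e=10: >0, res = (-27)-10 = -37

-37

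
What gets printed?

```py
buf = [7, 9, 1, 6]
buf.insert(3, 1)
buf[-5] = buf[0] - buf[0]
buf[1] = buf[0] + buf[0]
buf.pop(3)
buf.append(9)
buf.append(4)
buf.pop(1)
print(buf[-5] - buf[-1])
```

-4

insert 1 at 3 → [7, 9, 1, 1, 6]
buf[-5] = buf[0]-buf[0] = 7-7 = 0 → [0, 9, 1, 1, 6]
buf[1] = buf[0]+buf[0] = 0+0 = 0 → [0, 0, 1, 1, 6]
pop(3) removes 1 → [0, 0, 1, 6]
append 9 → [0, 0, 1, 6, 9]
append 4 → [0, 0, 1, 6, 9, 4]
pop(1) removes 0 → [0, 1, 6, 9, 4]
buf[-5]-buf[-1] = 0-4 = -4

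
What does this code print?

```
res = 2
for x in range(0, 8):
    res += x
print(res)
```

x=0: res = 2+0 = 2
x=1: res = 2+1 = 3
x=2: res = 3+2 = 5
x=3: res = 5+3 = 8
x=4: res = 8+4 = 12
x=5: res = 12+5 = 17
x=6: res = 17+6 = 23
x=7: res = 23+7 = 30

30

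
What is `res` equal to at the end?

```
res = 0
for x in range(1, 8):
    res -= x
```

-28

x=1: res = 0-1 = -1
x=2: res = (-1)-2 = -3
x=3: res = (-3)-3 = -6
x=4: res = (-6)-4 = -10
x=5: res = (-10)-5 = -15
x=6: res = (-15)-6 = -21
x=7: res = (-21)-7 = -28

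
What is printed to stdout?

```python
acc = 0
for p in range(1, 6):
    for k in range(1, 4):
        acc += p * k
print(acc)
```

p=1,k=1: acc = 0+1 = 1
p=1,k=2: acc = 1+2 = 3
p=1,k=3: acc = 3+3 = 6
p=2,k=1: acc = 6+2 = 8
p=2,k=2: acc = 8+4 = 12
p=2,k=3: acc = 12+6 = 18
p=3,k=1: acc = 18+3 = 21
p=3,k=2: acc = 21+6 = 27
p=3,k=3: acc = 27+9 = 36
p=4,k=1: acc = 36+4 = 40
p=4,k=2: acc = 40+8 = 48
p=4,k=3: acc = 48+12 = 60
p=5,k=1: acc = 60+5 = 65
p=5,k=2: acc = 65+10 = 75
p=5,k=3: acc = 75+15 = 90

90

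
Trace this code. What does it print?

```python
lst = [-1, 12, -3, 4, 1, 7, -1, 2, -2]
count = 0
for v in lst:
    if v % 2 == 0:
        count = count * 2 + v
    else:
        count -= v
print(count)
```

v=-1: not even, count = 0-(-1) = 1
v=12: even, count = 1*2+12 = 14
v=-3: not even, count = 14-(-3) = 17
v=4: even, count = 17*2+4 = 38
v=1: not even, count = 38-1 = 37
v=7: not even, count = 37-7 = 30
v=-1: not even, count = 30-(-1) = 31
v=2: even, count = 31*2+2 = 64
v=-2: even, count = 64*2+(-2) = 126

126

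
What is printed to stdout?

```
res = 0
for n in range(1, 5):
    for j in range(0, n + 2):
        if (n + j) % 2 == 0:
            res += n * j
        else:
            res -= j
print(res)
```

20

n=1,j=0: odd sum, res = 0-0 = 0
n=1,j=1: even sum, res = 0+1 = 1
n=1,j=2: odd sum, res = 1-2 = -1
n=2,j=0: even sum, res = (-1)+0 = -1
n=2,j=1: odd sum, res = (-1)-1 = -2
n=2,j=2: even sum, res = (-2)+4 = 2
n=2,j=3: odd sum, res = 2-3 = -1
n=3,j=0: odd sum, res = (-1)-0 = -1
n=3,j=1: even sum, res = (-1)+3 = 2
n=3,j=2: odd sum, res = 2-2 = 0
n=3,j=3: even sum, res = 0+9 = 9
n=3,j=4: odd sum, res = 9-4 = 5
n=4,j=0: even sum, res = 5+0 = 5
n=4,j=1: odd sum, res = 5-1 = 4
n=4,j=2: even sum, res = 4+8 = 12
n=4,j=3: odd sum, res = 12-3 = 9
n=4,j=4: even sum, res = 9+16 = 25
n=4,j=5: odd sum, res = 25-5 = 20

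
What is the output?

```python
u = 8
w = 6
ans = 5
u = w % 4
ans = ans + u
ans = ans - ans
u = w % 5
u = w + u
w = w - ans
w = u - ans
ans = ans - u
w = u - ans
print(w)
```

14

u = 6%4 = 2
ans = 5+2 = 7
ans = 7-7 = 0
u = 6%5 = 1
u = 6+1 = 7
w = 6-0 = 6
w = 7-0 = 7
ans = 0-7 = -7
w = 7-(-7) = 14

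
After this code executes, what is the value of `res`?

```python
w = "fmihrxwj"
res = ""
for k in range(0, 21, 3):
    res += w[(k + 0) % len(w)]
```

'fhwmrji'

k=0: add w[0]='f' → 'f'
k=3: add w[3]='h' → 'fh'
k=6: add w[6]='w' → 'fhw'
k=9: add w[1]='m' → 'fhwm'
k=12: add w[4]='r' → 'fhwmr'
k=15: add w[7]='j' → 'fhwmrj'
k=18: add w[2]='i' → 'fhwmrji'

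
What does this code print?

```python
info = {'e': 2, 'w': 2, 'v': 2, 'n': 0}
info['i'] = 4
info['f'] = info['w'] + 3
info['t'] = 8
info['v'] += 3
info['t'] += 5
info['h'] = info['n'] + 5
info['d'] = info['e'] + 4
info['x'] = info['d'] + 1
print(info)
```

info['i'] = 4 → {'e': 2, 'w': 2, 'v': 2, 'n': 0, 'i': 4}
info['f'] = info['w']+3 = 5 → {'e': 2, 'w': 2, 'v': 2, 'n': 0, 'i': 4, 'f': 5}
info['t'] = 8 → {'e': 2, 'w': 2, 'v': 2, 'n': 0, 'i': 4, 'f': 5, 't': 8}
info['v'] = 2+3 = 5 → {'e': 2, 'w': 2, 'v': 5, 'n': 0, 'i': 4, 'f': 5, 't': 8}
info['t'] = 8+5 = 13 → {'e': 2, 'w': 2, 'v': 5, 'n': 0, 'i': 4, 'f': 5, 't': 13}
info['h'] = info['n']+5 = 5 → {'e': 2, 'w': 2, 'v': 5, 'n': 0, 'i': 4, 'f': 5, 't': 13, 'h': 5}
info['d'] = info['e']+4 = 6 → {'e': 2, 'w': 2, 'v': 5, 'n': 0, 'i': 4, 'f': 5, 't': 13, 'h': 5, 'd': 6}
info['x'] = info['d']+1 = 7 → {'e': 2, 'w': 2, 'v': 5, 'n': 0, 'i': 4, 'f': 5, 't': 13, 'h': 5, 'd': 6, 'x': 7}

{'e': 2, 'w': 2, 'v': 5, 'n': 0, 'i': 4, 'f': 5, 't': 13, 'h': 5, 'd': 6, 'x': 7}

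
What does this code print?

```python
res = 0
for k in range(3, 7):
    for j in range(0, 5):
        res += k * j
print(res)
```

k=3,j=0: res = 0+0 = 0
k=3,j=1: res = 0+3 = 3
k=3,j=2: res = 3+6 = 9
k=3,j=3: res = 9+9 = 18
k=3,j=4: res = 18+12 = 30
k=4,j=0: res = 30+0 = 30
k=4,j=1: res = 30+4 = 34
k=4,j=2: res = 34+8 = 42
k=4,j=3: res = 42+12 = 54
k=4,j=4: res = 54+16 = 70
k=5,j=0: res = 70+0 = 70
k=5,j=1: res = 70+5 = 75
k=5,j=2: res = 75+10 = 85
k=5,j=3: res = 85+15 = 100
k=5,j=4: res = 100+20 = 120
k=6,j=0: res = 120+0 = 120
k=6,j=1: res = 120+6 = 126
k=6,j=2: res = 126+12 = 138
k=6,j=3: res = 138+18 = 156
k=6,j=4: res = 156+24 = 180

180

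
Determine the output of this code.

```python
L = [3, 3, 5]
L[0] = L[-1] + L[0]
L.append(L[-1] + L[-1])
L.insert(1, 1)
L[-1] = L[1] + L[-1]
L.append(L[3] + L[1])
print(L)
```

[8, 1, 3, 5, 11, 6]

L[0] = L[-1]+L[0] = 5+3 = 8 → [8, 3, 5]
append L[-1]+L[-1] = 5+5 = 10 → [8, 3, 5, 10]
insert 1 at 1 → [8, 1, 3, 5, 10]
L[-1] = L[1]+L[-1] = 1+10 = 11 → [8, 1, 3, 5, 11]
append L[3]+L[1] = 5+1 = 6 → [8, 1, 3, 5, 11, 6]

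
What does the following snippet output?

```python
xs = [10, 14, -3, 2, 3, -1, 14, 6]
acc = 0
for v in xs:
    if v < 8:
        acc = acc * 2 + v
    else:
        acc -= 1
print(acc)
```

-82

v=10: not <8, acc = 0-1 = -1
v=14: not <8, acc = (-1)-1 = -2
v=-3: <8, acc = (-2)*2+(-3) = -7
v=2: <8, acc = (-7)*2+2 = -12
v=3: <8, acc = (-12)*2+3 = -21
v=-1: <8, acc = (-21)*2+(-1) = -43
v=14: not <8, acc = (-43)-1 = -44
v=6: <8, acc = (-44)*2+6 = -82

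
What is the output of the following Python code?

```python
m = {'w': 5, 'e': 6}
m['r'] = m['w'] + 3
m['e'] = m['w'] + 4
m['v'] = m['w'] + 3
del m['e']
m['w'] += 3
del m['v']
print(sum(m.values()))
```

16

m['r'] = m['w']+3 = 8 → {'w': 5, 'e': 6, 'r': 8}
m['e'] = m['w']+4 = 9 → {'w': 5, 'e': 9, 'r': 8}
m['v'] = m['w']+3 = 8 → {'w': 5, 'e': 9, 'r': 8, 'v': 8}
del 'e' → {'w': 5, 'r': 8, 'v': 8}
m['w'] = 5+3 = 8 → {'w': 8, 'r': 8, 'v': 8}
del 'v' → {'w': 8, 'r': 8}
sum of values = 16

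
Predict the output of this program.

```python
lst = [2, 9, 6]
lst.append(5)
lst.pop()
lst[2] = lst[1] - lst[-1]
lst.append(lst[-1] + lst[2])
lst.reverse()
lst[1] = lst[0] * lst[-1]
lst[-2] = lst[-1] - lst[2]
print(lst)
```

append 5 → [2, 9, 6, 5]
pop() removes 5 → [2, 9, 6]
lst[2] = lst[1]-lst[-1] = 9-6 = 3 → [2, 9, 3]
append lst[-1]+lst[2] = 3+3 = 6 → [2, 9, 3, 6]
reverse → [6, 3, 9, 2]
lst[1] = lst[0]*lst[-1] = 6*2 = 12 → [6, 12, 9, 2]
lst[-2] = lst[-1]-lst[2] = 2-9 = -7 → [6, 12, -7, 2]

[6, 12, -7, 2]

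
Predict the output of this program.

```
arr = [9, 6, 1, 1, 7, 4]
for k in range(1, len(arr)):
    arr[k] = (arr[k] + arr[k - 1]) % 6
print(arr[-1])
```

k=1: arr[1] = (6+9)%6 = 3 → [9, 3, 1, 1, 7, 4]
k=2: arr[2] = (1+3)%6 = 4 → [9, 3, 4, 1, 7, 4]
k=3: arr[3] = (1+4)%6 = 5 → [9, 3, 4, 5, 7, 4]
k=4: arr[4] = (7+5)%6 = 0 → [9, 3, 4, 5, 0, 4]
k=5: arr[5] = (4+0)%6 = 4 → [9, 3, 4, 5, 0, 4]

4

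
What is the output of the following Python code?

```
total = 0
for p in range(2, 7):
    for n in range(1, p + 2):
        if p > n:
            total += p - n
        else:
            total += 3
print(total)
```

p=2,n=1: 2>1, total = 0+1 = 1
p=2,n=2: not 2>2, total = 1+3 = 4
p=2,n=3: not 2>3, total = 4+3 = 7
p=3,n=1: 3>1, total = 7+2 = 9
p=3,n=2: 3>2, total = 9+1 = 10
p=3,n=3: not 3>3, total = 10+3 = 13
p=3,n=4: not 3>4, total = 13+3 = 16
p=4,n=1: 4>1, total = 16+3 = 19
p=4,n=2: 4>2, total = 19+2 = 21
p=4,n=3: 4>3, total = 21+1 = 22
p=4,n=4: not 4>4, total = 22+3 = 25
p=4,n=5: not 4>5, total = 25+3 = 28
p=5,n=1: 5>1, total = 28+4 = 32
p=5,n=2: 5>2, total = 32+3 = 35
p=5,n=3: 5>3, total = 35+2 = 37
p=5,n=4: 5>4, total = 37+1 = 38
p=5,n=5: not 5>5, total = 38+3 = 41
p=5,n=6: not 5>6, total = 41+3 = 44
p=6,n=1: 6>1, total = 44+5 = 49
p=6,n=2: 6>2, total = 49+4 = 53
p=6,n=3: 6>3, total = 53+3 = 56
p=6,n=4: 6>4, total = 56+2 = 58
p=6,n=5: 6>5, total = 58+1 = 59
p=6,n=6: not 6>6, total = 59+3 = 62
p=6,n=7: not 6>7, total = 62+3 = 65

65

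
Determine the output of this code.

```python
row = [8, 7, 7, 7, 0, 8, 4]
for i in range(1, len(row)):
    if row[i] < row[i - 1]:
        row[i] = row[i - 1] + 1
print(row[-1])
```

14

i=1: 7<8, row[1] = 8+1 = 9 → [8, 9, 7, 7, 0, 8, 4]
i=2: 7<9, row[2] = 9+1 = 10 → [8, 9, 10, 7, 0, 8, 4]
i=3: 7<10, row[3] = 10+1 = 11 → [8, 9, 10, 11, 0, 8, 4]
i=4: 0<11, row[4] = 11+1 = 12 → [8, 9, 10, 11, 12, 8, 4]
i=5: 8<12, row[5] = 12+1 = 13 → [8, 9, 10, 11, 12, 13, 4]
i=6: 4<13, row[6] = 13+1 = 14 → [8, 9, 10, 11, 12, 13, 14]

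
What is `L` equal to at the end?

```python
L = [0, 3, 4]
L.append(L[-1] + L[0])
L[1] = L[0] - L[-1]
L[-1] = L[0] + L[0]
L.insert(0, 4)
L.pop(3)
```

[4, 0, -4, 0]

append L[-1]+L[0] = 4+0 = 4 → [0, 3, 4, 4]
L[1] = L[0]-L[-1] = 0-4 = -4 → [0, -4, 4, 4]
L[-1] = L[0]+L[0] = 0+0 = 0 → [0, -4, 4, 0]
insert 4 at 0 → [4, 0, -4, 4, 0]
pop(3) removes 4 → [4, 0, -4, 0]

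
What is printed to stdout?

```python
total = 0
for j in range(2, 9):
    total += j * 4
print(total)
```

j=2: total = 0+2*4 = 8
j=3: total = 8+3*4 = 20
j=4: total = 20+4*4 = 36
j=5: total = 36+5*4 = 56
j=6: total = 56+6*4 = 80
j=7: total = 80+7*4 = 108
j=8: total = 108+8*4 = 140

140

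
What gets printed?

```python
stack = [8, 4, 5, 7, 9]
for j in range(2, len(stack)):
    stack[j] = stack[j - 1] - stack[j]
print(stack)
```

[8, 4, -1, -8, -17]

j=2: stack[2] = 4-5 = -1 → [8, 4, -1, 7, 9]
j=3: stack[3] = (-1)-7 = -8 → [8, 4, -1, -8, 9]
j=4: stack[4] = (-8)-9 = -17 → [8, 4, -1, -8, -17]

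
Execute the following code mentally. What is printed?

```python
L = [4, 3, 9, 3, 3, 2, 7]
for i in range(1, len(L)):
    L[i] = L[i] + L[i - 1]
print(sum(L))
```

123

i=1: L[1] = 3+4 = 7 → [4, 7, 9, 3, 3, 2, 7]
i=2: L[2] = 9+7 = 16 → [4, 7, 16, 3, 3, 2, 7]
i=3: L[3] = 3+16 = 19 → [4, 7, 16, 19, 3, 2, 7]
i=4: L[4] = 3+19 = 22 → [4, 7, 16, 19, 22, 2, 7]
i=5: L[5] = 2+22 = 24 → [4, 7, 16, 19, 22, 24, 7]
i=6: L[6] = 7+24 = 31 → [4, 7, 16, 19, 22, 24, 31]
sum = 123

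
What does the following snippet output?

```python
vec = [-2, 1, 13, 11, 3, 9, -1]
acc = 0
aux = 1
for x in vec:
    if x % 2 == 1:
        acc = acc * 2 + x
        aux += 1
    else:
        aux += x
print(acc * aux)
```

x=-2: not odd; aux=-1
x=1: odd, acc = 0*2+1 = 1; aux=0
x=13: odd, acc = 1*2+13 = 15; aux=1
x=11: odd, acc = 15*2+11 = 41; aux=2
x=3: odd, acc = 41*2+3 = 85; aux=3
x=9: odd, acc = 85*2+9 = 179; aux=4
x=-1: odd, acc = 179*2+(-1) = 357; aux=5
acc*aux = 357*5 = 1785

1785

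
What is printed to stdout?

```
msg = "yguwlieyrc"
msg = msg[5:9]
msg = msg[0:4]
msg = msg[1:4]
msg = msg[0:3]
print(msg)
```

eyr

slice [5:9] → 'ieyr'
slice [0:4] → 'ieyr'
slice [1:4] → 'eyr'
slice [0:3] → 'eyr'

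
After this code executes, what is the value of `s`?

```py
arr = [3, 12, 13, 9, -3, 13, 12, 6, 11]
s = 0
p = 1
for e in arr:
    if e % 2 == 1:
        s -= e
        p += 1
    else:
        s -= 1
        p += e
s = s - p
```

e=3: odd, s = 0-3 = -3; p=2
e=12: not odd, s = (-3)-1 = -4; p=14
e=13: odd, s = (-4)-13 = -17; p=15
e=9: odd, s = (-17)-9 = -26; p=16
e=-3: odd, s = (-26)-(-3) = -23; p=17
e=13: odd, s = (-23)-13 = -36; p=18
e=12: not odd, s = (-36)-1 = -37; p=30
e=6: not odd, s = (-37)-1 = -38; p=36
e=11: odd, s = (-38)-11 = -49; p=37
s-p = (-49)-37 = -86

-86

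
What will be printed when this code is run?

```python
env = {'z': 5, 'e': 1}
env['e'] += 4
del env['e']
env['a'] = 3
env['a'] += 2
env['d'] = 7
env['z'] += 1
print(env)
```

env['e'] = 1+4 = 5 → {'z': 5, 'e': 5}
del 'e' → {'z': 5}
env['a'] = 3 → {'z': 5, 'a': 3}
env['a'] = 3+2 = 5 → {'z': 5, 'a': 5}
env['d'] = 7 → {'z': 5, 'a': 5, 'd': 7}
env['z'] = 5+1 = 6 → {'z': 6, 'a': 5, 'd': 7}

{'z': 6, 'a': 5, 'd': 7}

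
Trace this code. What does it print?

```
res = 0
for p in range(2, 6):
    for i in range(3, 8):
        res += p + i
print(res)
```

170

p=2,i=3: res = 0+5 = 5
p=2,i=4: res = 5+6 = 11
p=2,i=5: res = 11+7 = 18
p=2,i=6: res = 18+8 = 26
p=2,i=7: res = 26+9 = 35
p=3,i=3: res = 35+6 = 41
p=3,i=4: res = 41+7 = 48
p=3,i=5: res = 48+8 = 56
p=3,i=6: res = 56+9 = 65
p=3,i=7: res = 65+10 = 75
p=4,i=3: res = 75+7 = 82
p=4,i=4: res = 82+8 = 90
p=4,i=5: res = 90+9 = 99
p=4,i=6: res = 99+10 = 109
p=4,i=7: res = 109+11 = 120
p=5,i=3: res = 120+8 = 128
p=5,i=4: res = 128+9 = 137
p=5,i=5: res = 137+10 = 147
p=5,i=6: res = 147+11 = 158
p=5,i=7: res = 158+12 = 170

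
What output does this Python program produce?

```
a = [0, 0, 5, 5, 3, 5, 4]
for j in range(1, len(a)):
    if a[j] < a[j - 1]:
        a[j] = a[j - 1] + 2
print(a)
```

j=1: 0>=0, unchanged → [0, 0, 5, 5, 3, 5, 4]
j=2: 5>=0, unchanged → [0, 0, 5, 5, 3, 5, 4]
j=3: 5>=5, unchanged → [0, 0, 5, 5, 3, 5, 4]
j=4: 3<5, a[4] = 5+2 = 7 → [0, 0, 5, 5, 7, 5, 4]
j=5: 5<7, a[5] = 7+2 = 9 → [0, 0, 5, 5, 7, 9, 4]
j=6: 4<9, a[6] = 9+2 = 11 → [0, 0, 5, 5, 7, 9, 11]

[0, 0, 5, 5, 7, 9, 11]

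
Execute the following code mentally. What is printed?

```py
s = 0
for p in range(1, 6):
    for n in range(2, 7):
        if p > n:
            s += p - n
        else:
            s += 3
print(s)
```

67

p=1,n=2: not 1>2, s = 0+3 = 3
p=1,n=3: not 1>3, s = 3+3 = 6
p=1,n=4: not 1>4, s = 6+3 = 9
p=1,n=5: not 1>5, s = 9+3 = 12
p=1,n=6: not 1>6, s = 12+3 = 15
p=2,n=2: not 2>2, s = 15+3 = 18
p=2,n=3: not 2>3, s = 18+3 = 21
p=2,n=4: not 2>4, s = 21+3 = 24
p=2,n=5: not 2>5, s = 24+3 = 27
p=2,n=6: not 2>6, s = 27+3 = 30
p=3,n=2: 3>2, s = 30+1 = 31
p=3,n=3: not 3>3, s = 31+3 = 34
p=3,n=4: not 3>4, s = 34+3 = 37
p=3,n=5: not 3>5, s = 37+3 = 40
p=3,n=6: not 3>6, s = 40+3 = 43
p=4,n=2: 4>2, s = 43+2 = 45
p=4,n=3: 4>3, s = 45+1 = 46
p=4,n=4: not 4>4, s = 46+3 = 49
p=4,n=5: not 4>5, s = 49+3 = 52
p=4,n=6: not 4>6, s = 52+3 = 55
p=5,n=2: 5>2, s = 55+3 = 58
p=5,n=3: 5>3, s = 58+2 = 60
p=5,n=4: 5>4, s = 60+1 = 61
p=5,n=5: not 5>5, s = 61+3 = 64
p=5,n=6: not 5>6, s = 64+3 = 67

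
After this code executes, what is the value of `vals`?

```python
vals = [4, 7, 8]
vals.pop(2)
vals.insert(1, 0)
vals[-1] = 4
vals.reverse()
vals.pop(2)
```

pop(2) removes 8 → [4, 7]
insert 0 at 1 → [4, 0, 7]
vals[-1] = 4 → [4, 0, 4]
reverse → [4, 0, 4]
pop(2) removes 4 → [4, 0]

[4, 0]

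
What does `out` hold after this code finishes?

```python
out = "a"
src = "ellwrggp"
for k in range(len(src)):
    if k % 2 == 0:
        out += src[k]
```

k=0: add 'e' → 'ae'
k=1: skip
k=2: add 'l' → 'ael'
k=3: skip
k=4: add 'r' → 'aelr'
k=5: skip
k=6: add 'g' → 'aelrg'
k=7: skip

'aelrg'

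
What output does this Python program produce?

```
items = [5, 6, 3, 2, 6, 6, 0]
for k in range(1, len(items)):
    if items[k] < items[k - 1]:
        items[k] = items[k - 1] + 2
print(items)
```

k=1: 6>=5, unchanged → [5, 6, 3, 2, 6, 6, 0]
k=2: 3<6, items[2] = 6+2 = 8 → [5, 6, 8, 2, 6, 6, 0]
k=3: 2<8, items[3] = 8+2 = 10 → [5, 6, 8, 10, 6, 6, 0]
k=4: 6<10, items[4] = 10+2 = 12 → [5, 6, 8, 10, 12, 6, 0]
k=5: 6<12, items[5] = 12+2 = 14 → [5, 6, 8, 10, 12, 14, 0]
k=6: 0<14, items[6] = 14+2 = 16 → [5, 6, 8, 10, 12, 14, 16]

[5, 6, 8, 10, 12, 14, 16]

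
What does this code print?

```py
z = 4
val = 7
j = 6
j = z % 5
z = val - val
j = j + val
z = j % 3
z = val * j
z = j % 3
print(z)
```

j = 4%5 = 4
z = 7-7 = 0
j = 4+7 = 11
z = 11%3 = 2
z = 7*11 = 77
z = 11%3 = 2

2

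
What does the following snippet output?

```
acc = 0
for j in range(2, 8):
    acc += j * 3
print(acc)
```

j=2: acc = 0+2*3 = 6
j=3: acc = 6+3*3 = 15
j=4: acc = 15+4*3 = 27
j=5: acc = 27+5*3 = 42
j=6: acc = 42+6*3 = 60
j=7: acc = 60+7*3 = 81

81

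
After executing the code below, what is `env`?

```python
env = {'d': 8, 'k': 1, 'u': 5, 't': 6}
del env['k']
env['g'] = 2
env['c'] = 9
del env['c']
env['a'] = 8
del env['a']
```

del 'k' → {'d': 8, 'u': 5, 't': 6}
env['g'] = 2 → {'d': 8, 'u': 5, 't': 6, 'g': 2}
env['c'] = 9 → {'d': 8, 'u': 5, 't': 6, 'g': 2, 'c': 9}
del 'c' → {'d': 8, 'u': 5, 't': 6, 'g': 2}
env['a'] = 8 → {'d': 8, 'u': 5, 't': 6, 'g': 2, 'a': 8}
del 'a' → {'d': 8, 'u': 5, 't': 6, 'g': 2}

{'d': 8, 'u': 5, 't': 6, 'g': 2}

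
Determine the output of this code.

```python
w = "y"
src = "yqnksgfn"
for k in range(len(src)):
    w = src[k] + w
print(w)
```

k=0: prepend 'y' → 'yy'
k=1: prepend 'q' → 'qyy'
k=2: prepend 'n' → 'nqyy'
k=3: prepend 'k' → 'knqyy'
k=4: prepend 's' → 'sknqyy'
k=5: prepend 'g' → 'gsknqyy'
k=6: prepend 'f' → 'fgsknqyy'
k=7: prepend 'n' → 'nfgsknqyy'

nfgsknqyy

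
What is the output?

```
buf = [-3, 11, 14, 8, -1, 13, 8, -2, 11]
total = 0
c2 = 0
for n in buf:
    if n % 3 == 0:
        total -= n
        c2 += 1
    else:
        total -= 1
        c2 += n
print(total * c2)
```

-315

n=-3: %3==0, total = 0-(-3) = 3; c2=1
n=11: not %3==0, total = 3-1 = 2; c2=12
n=14: not %3==0, total = 2-1 = 1; c2=26
n=8: not %3==0, total = 1-1 = 0; c2=34
n=-1: not %3==0, total = 0-1 = -1; c2=33
n=13: not %3==0, total = (-1)-1 = -2; c2=46
n=8: not %3==0, total = (-2)-1 = -3; c2=54
n=-2: not %3==0, total = (-3)-1 = -4; c2=52
n=11: not %3==0, total = (-4)-1 = -5; c2=63
total*c2 = (-5)*63 = -315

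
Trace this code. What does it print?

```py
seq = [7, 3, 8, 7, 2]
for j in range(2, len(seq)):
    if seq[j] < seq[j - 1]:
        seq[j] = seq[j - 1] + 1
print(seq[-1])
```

10

j=2: 8>=3, unchanged → [7, 3, 8, 7, 2]
j=3: 7<8, seq[3] = 8+1 = 9 → [7, 3, 8, 9, 2]
j=4: 2<9, seq[4] = 9+1 = 10 → [7, 3, 8, 9, 10]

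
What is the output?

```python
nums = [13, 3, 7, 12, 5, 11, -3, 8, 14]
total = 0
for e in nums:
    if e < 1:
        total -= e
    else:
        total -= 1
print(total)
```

e=13: not <1, total = 0-1 = -1
e=3: not <1, total = (-1)-1 = -2
e=7: not <1, total = (-2)-1 = -3
e=12: not <1, total = (-3)-1 = -4
e=5: not <1, total = (-4)-1 = -5
e=11: not <1, total = (-5)-1 = -6
e=-3: <1, total = (-6)-(-3) = -3
e=8: not <1, total = (-3)-1 = -4
e=14: not <1, total = (-4)-1 = -5

-5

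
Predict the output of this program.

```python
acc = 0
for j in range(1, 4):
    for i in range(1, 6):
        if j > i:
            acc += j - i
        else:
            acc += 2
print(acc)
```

28

j=1,i=1: not 1>1, acc = 0+2 = 2
j=1,i=2: not 1>2, acc = 2+2 = 4
j=1,i=3: not 1>3, acc = 4+2 = 6
j=1,i=4: not 1>4, acc = 6+2 = 8
j=1,i=5: not 1>5, acc = 8+2 = 10
j=2,i=1: 2>1, acc = 10+1 = 11
j=2,i=2: not 2>2, acc = 11+2 = 13
j=2,i=3: not 2>3, acc = 13+2 = 15
j=2,i=4: not 2>4, acc = 15+2 = 17
j=2,i=5: not 2>5, acc = 17+2 = 19
j=3,i=1: 3>1, acc = 19+2 = 21
j=3,i=2: 3>2, acc = 21+1 = 22
j=3,i=3: not 3>3, acc = 22+2 = 24
j=3,i=4: not 3>4, acc = 24+2 = 26
j=3,i=5: not 3>5, acc = 26+2 = 28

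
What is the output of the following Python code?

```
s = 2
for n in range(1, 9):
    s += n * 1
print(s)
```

38

n=1: s = 2+1*1 = 3
n=2: s = 3+2*1 = 5
n=3: s = 5+3*1 = 8
n=4: s = 8+4*1 = 12
n=5: s = 12+5*1 = 17
n=6: s = 17+6*1 = 23
n=7: s = 23+7*1 = 30
n=8: s = 30+8*1 = 38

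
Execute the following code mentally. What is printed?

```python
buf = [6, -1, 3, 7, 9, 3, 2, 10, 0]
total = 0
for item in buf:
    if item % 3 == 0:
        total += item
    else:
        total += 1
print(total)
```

item=6: %3==0, total = 0+6 = 6
item=-1: not %3==0, total = 6+1 = 7
item=3: %3==0, total = 7+3 = 10
item=7: not %3==0, total = 10+1 = 11
item=9: %3==0, total = 11+9 = 20
item=3: %3==0, total = 20+3 = 23
item=2: not %3==0, total = 23+1 = 24
item=10: not %3==0, total = 24+1 = 25
item=0: %3==0, total = 25+0 = 25

25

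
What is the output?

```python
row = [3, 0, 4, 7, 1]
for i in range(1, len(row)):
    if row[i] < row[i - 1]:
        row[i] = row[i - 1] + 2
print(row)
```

i=1: 0<3, row[1] = 3+2 = 5 → [3, 5, 4, 7, 1]
i=2: 4<5, row[2] = 5+2 = 7 → [3, 5, 7, 7, 1]
i=3: 7>=7, unchanged → [3, 5, 7, 7, 1]
i=4: 1<7, row[4] = 7+2 = 9 → [3, 5, 7, 7, 9]

[3, 5, 7, 7, 9]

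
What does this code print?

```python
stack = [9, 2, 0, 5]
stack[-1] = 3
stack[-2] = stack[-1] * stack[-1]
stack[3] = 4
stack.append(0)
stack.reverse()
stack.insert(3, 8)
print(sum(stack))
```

32

stack[-1] = 3 → [9, 2, 0, 3]
stack[-2] = stack[-1]*stack[-1] = 3*3 = 9 → [9, 2, 9, 3]
stack[3] = 4 → [9, 2, 9, 4]
append 0 → [9, 2, 9, 4, 0]
reverse → [0, 4, 9, 2, 9]
insert 8 at 3 → [0, 4, 9, 8, 2, 9]
sum = 32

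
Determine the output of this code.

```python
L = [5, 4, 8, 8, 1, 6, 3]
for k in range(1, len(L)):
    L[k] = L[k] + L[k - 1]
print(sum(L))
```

k=1: L[1] = 4+5 = 9 → [5, 9, 8, 8, 1, 6, 3]
k=2: L[2] = 8+9 = 17 → [5, 9, 17, 8, 1, 6, 3]
k=3: L[3] = 8+17 = 25 → [5, 9, 17, 25, 1, 6, 3]
k=4: L[4] = 1+25 = 26 → [5, 9, 17, 25, 26, 6, 3]
k=5: L[5] = 6+26 = 32 → [5, 9, 17, 25, 26, 32, 3]
k=6: L[6] = 3+32 = 35 → [5, 9, 17, 25, 26, 32, 35]
sum = 149

149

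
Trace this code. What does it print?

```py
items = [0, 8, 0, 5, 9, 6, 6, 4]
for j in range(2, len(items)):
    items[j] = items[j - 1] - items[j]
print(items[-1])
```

j=2: items[2] = 8-0 = 8 → [0, 8, 8, 5, 9, 6, 6, 4]
j=3: items[3] = 8-5 = 3 → [0, 8, 8, 3, 9, 6, 6, 4]
j=4: items[4] = 3-9 = -6 → [0, 8, 8, 3, -6, 6, 6, 4]
j=5: items[5] = (-6)-6 = -12 → [0, 8, 8, 3, -6, -12, 6, 4]
j=6: items[6] = (-12)-6 = -18 → [0, 8, 8, 3, -6, -12, -18, 4]
j=7: items[7] = (-18)-4 = -22 → [0, 8, 8, 3, -6, -12, -18, -22]

-22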